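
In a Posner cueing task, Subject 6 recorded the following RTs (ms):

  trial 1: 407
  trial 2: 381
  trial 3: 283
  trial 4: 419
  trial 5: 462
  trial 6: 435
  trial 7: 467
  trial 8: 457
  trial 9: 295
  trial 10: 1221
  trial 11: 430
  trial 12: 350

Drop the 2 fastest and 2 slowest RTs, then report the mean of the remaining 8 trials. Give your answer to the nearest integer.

418 ms

Sorted: 283, 295, 350, 381, 407, 419, 430, 435, 457, 462, 467, 1221
Drop lowest 2 (283, 295) and highest 2 (467, 1221)
Remaining (n=8): Σ = 3341, mean = 3341/8 = 417.625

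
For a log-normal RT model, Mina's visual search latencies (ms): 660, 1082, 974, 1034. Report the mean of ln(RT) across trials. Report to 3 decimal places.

ln(RT): 6.4922, 6.9866, 6.8814, 6.9412
Σ ln(RT) = 27.3014
Mean = 27.3014/4 = 6.82535

6.825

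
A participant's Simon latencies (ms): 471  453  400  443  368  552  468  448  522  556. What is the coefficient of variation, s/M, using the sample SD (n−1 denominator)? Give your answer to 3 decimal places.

0.131

n = 10, Σ = 4681, M = 468.1000
Σ(x−M)² = 33598.900; s = √(33598.900/9) = 61.1000
CV = 61.1000 / 468.1000 = 0.13053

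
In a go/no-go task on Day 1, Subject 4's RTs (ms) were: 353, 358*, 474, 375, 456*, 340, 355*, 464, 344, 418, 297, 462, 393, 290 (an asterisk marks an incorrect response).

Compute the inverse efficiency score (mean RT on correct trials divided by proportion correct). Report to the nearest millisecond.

487 ms

Correct trials (n=11): 353, 474, 375, 340, 464, 344, 418, 297, 462, 393, 290
Mean correct RT = 4210/11 = 382.7273 ms
Proportion correct = 11/14
IES = 382.7273 / (11/14) = 487.107 ms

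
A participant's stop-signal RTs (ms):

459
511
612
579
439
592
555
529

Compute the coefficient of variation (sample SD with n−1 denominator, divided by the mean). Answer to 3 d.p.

n = 8, Σ = 4276, M = 534.5000
Σ(x−M)² = 27116.000; s = √(27116.000/7) = 62.2392
CV = 62.2392 / 534.5000 = 0.11644

0.116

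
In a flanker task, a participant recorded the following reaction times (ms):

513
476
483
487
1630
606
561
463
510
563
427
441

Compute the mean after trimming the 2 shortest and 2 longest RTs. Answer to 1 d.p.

507.0 ms

Sorted: 427, 441, 463, 476, 483, 487, 510, 513, 561, 563, 606, 1630
Drop lowest 2 (427, 441) and highest 2 (606, 1630)
Remaining (n=8): Σ = 4056, mean = 4056/8 = 507.000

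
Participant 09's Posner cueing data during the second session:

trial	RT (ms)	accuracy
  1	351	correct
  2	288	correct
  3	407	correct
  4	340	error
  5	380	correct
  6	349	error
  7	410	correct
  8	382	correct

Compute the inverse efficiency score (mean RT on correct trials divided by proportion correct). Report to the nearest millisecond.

493 ms

Correct trials (n=6): 351, 288, 407, 380, 410, 382
Mean correct RT = 2218/6 = 369.6667 ms
Proportion correct = 6/8
IES = 369.6667 / (6/8) = 492.889 ms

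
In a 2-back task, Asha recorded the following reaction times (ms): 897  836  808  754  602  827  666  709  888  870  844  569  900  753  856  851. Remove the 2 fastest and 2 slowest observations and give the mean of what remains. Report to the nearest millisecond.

Sorted: 569, 602, 666, 709, 753, 754, 808, 827, 836, 844, 851, 856, 870, 888, 897, 900
Drop lowest 2 (569, 602) and highest 2 (897, 900)
Remaining (n=12): Σ = 9662, mean = 9662/12 = 805.167

805 ms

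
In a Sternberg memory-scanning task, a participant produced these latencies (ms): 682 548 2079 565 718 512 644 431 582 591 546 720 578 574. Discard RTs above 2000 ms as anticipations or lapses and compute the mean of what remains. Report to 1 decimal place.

591.6 ms

Excluded: 2079
Retained (n=13): Σ = 7691
Mean = 7691/13 = 591.6154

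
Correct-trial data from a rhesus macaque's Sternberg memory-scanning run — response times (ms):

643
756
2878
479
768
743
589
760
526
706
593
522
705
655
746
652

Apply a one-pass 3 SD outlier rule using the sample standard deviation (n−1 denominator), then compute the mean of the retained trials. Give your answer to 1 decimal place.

n = 16, ΣRT = 12721, M = 795.062
Σ(x−M)² = 4756628.94; s = √(4756628.94/15) = 563.124
Cutoffs: 795.062 ± 3·563.124 → [-894.3, 2484.4]
Outside: 2878 → excluded.
Retained (n=15): Σ = 9843, mean = 9843/15 = 656.200

656.2 ms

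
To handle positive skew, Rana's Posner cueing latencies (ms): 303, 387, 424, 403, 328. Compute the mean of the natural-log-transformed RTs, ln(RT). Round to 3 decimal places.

ln(RT): 5.7137, 5.9584, 6.0497, 5.9989, 5.7930
Σ ln(RT) = 29.5138
Mean = 29.5138/5 = 5.90277

5.903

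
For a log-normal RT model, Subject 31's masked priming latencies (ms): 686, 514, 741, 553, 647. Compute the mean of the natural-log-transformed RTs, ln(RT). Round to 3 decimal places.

6.434

ln(RT): 6.5309, 6.2422, 6.6080, 6.3154, 6.4723
Σ ln(RT) = 32.1688
Mean = 32.1688/5 = 6.43376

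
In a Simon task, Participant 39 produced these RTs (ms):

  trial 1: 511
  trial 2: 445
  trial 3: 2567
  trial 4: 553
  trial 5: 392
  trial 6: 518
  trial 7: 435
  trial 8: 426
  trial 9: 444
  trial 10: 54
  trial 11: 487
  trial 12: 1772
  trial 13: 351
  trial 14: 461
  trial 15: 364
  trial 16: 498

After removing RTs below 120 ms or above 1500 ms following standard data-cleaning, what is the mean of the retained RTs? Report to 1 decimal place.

452.7 ms

Excluded: 54, 1772, 2567
Retained (n=13): Σ = 5885
Mean = 5885/13 = 452.6923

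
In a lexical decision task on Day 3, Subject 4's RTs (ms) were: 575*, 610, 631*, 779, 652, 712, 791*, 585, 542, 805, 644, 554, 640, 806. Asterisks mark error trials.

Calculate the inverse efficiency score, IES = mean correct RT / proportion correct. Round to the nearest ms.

Correct trials (n=11): 610, 779, 652, 712, 585, 542, 805, 644, 554, 640, 806
Mean correct RT = 7329/11 = 666.2727 ms
Proportion correct = 11/14
IES = 666.2727 / (11/14) = 847.983 ms

848 ms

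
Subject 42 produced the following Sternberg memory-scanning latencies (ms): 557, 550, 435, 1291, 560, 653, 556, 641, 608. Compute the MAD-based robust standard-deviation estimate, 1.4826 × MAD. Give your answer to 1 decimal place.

71.2 ms

Sorted: 435, 550, 556, 557, 560, 608, 641, 653, 1291 → median = 560
|x − 560| sorted: 0, 3, 4, 10, 48, 81, 93, 125, 731 → MAD = 48
Robust SD ≈ 1.4826 × 48 = 71.165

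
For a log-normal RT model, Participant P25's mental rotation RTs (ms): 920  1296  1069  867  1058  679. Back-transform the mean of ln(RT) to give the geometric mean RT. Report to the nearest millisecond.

ln(RT): 6.8244, 7.1670, 6.9745, 6.7650, 6.9641, 6.5206
Mean ln(RT) = 41.2157/6 = 6.86928
Geometric mean = exp(6.86928) = 962.26 ms

962 ms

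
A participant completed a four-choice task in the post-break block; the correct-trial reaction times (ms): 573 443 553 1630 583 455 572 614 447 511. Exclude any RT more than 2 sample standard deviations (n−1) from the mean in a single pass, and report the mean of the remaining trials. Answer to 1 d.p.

527.9 ms

n = 10, ΣRT = 6381, M = 638.100
Σ(x−M)² = 1127594.90; s = √(1127594.90/9) = 353.961
Cutoffs: 638.100 ± 2·353.961 → [-69.8, 1346.0]
Outside: 1630 → excluded.
Retained (n=9): Σ = 4751, mean = 4751/9 = 527.889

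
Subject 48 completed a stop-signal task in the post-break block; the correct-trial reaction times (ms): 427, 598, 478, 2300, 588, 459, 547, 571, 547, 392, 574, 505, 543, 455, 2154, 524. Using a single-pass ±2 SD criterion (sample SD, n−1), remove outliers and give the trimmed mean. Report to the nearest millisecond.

515 ms

n = 16, ΣRT = 11662, M = 728.875
Σ(x−M)² = 5193491.75; s = √(5193491.75/15) = 588.415
Cutoffs: 728.875 ± 2·588.415 → [-448.0, 1905.7]
Outside: 2154, 2300 → excluded.
Retained (n=14): Σ = 7208, mean = 7208/14 = 514.857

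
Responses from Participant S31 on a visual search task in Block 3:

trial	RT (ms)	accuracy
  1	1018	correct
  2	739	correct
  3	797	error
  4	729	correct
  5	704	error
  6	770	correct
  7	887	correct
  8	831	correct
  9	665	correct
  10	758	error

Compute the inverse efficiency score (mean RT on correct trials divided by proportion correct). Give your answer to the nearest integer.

1151 ms

Correct trials (n=7): 1018, 739, 729, 770, 887, 831, 665
Mean correct RT = 5639/7 = 805.5714 ms
Proportion correct = 7/10
IES = 805.5714 / (7/10) = 1150.816 ms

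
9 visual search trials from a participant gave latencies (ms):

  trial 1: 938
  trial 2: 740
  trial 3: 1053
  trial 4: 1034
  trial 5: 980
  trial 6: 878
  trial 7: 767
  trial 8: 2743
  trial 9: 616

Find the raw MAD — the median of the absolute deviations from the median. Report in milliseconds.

Sorted: 616, 740, 767, 878, 938, 980, 1034, 1053, 2743 → median = 938
|x − 938|: 0, 198, 115, 96, 42, 60, 171, 1805, 322
Sorted deviations: 0, 42, 60, 96, 115, 171, 198, 322, 1805 → MAD = 115

115 ms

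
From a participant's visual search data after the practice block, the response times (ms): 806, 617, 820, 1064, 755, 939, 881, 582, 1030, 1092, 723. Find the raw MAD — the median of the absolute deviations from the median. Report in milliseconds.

Sorted: 582, 617, 723, 755, 806, 820, 881, 939, 1030, 1064, 1092 → median = 820
|x − 820|: 14, 203, 0, 244, 65, 119, 61, 238, 210, 272, 97
Sorted deviations: 0, 14, 61, 65, 97, 119, 203, 210, 238, 244, 272 → MAD = 119

119 ms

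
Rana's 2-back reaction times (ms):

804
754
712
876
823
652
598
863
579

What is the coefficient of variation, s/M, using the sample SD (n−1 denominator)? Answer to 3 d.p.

0.151

n = 9, Σ = 6661, M = 740.1111
Σ(x−M)² = 99418.889; s = √(99418.889/8) = 111.4781
CV = 111.4781 / 740.1111 = 0.15062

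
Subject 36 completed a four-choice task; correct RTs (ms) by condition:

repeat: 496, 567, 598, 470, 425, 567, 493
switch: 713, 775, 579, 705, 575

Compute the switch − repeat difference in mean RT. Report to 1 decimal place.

152.8 ms

M(repeat) = 3616/7 = 516.571
M(switch) = 3347/5 = 669.400
Difference = 669.400 − 516.571 = 152.829 ms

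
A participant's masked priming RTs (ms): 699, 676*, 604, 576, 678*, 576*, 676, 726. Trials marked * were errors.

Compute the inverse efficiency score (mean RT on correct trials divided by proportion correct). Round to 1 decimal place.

1049.9 ms

Correct trials (n=5): 699, 604, 576, 676, 726
Mean correct RT = 3281/5 = 656.2000 ms
Proportion correct = 5/8
IES = 656.2000 / (5/8) = 1049.920 ms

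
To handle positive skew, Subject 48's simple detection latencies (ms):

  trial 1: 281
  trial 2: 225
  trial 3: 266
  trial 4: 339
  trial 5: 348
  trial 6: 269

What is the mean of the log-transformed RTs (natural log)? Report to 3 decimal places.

5.652

ln(RT): 5.6384, 5.4161, 5.5835, 5.8260, 5.8522, 5.5947
Σ ln(RT) = 33.9109
Mean = 33.9109/6 = 5.65181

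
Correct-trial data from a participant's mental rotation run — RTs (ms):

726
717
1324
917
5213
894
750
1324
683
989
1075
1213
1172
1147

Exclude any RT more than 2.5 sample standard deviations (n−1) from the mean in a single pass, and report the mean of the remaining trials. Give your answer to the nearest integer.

n = 14, ΣRT = 18144, M = 1296.000
Σ(x−M)² = 17171284.00; s = √(17171284.00/13) = 1149.290
Cutoffs: 1296.000 ± 2.5·1149.290 → [-1577.2, 4169.2]
Outside: 5213 → excluded.
Retained (n=13): Σ = 12931, mean = 12931/13 = 994.692

995 ms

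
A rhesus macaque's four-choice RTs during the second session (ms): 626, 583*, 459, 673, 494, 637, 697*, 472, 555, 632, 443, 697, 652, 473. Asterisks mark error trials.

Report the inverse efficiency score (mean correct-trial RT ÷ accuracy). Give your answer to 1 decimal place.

Correct trials (n=12): 626, 459, 673, 494, 637, 472, 555, 632, 443, 697, 652, 473
Mean correct RT = 6813/12 = 567.7500 ms
Proportion correct = 12/14
IES = 567.7500 / (12/14) = 662.375 ms

662.4 ms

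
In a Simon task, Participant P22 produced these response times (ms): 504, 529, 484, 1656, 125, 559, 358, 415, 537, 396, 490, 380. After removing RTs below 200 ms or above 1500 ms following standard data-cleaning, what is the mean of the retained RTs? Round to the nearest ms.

Excluded: 125, 1656
Retained (n=10): Σ = 4652
Mean = 4652/10 = 465.2000

465 ms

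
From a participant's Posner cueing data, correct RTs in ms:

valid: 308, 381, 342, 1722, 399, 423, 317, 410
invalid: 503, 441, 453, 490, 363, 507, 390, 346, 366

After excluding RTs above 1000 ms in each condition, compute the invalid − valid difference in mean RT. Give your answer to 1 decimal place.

valid: exclude 1722
M(valid) = 2580/7 = 368.571
M(invalid) = 3859/9 = 428.778
Difference = 428.778 − 368.571 = 60.206 ms

60.2 ms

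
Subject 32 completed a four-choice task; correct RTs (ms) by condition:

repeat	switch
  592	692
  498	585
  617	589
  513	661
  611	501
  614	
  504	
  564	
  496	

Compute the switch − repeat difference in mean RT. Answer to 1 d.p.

49.0 ms

M(repeat) = 5009/9 = 556.556
M(switch) = 3028/5 = 605.600
Difference = 605.600 − 556.556 = 49.044 ms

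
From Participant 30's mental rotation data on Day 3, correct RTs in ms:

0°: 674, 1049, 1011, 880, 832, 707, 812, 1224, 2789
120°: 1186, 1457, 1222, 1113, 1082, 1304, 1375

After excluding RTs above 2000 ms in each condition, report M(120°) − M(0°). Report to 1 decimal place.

0°: exclude 2789
M(0°) = 7189/8 = 898.625
M(120°) = 8739/7 = 1248.429
Difference = 1248.429 − 898.625 = 349.804 ms

349.8 ms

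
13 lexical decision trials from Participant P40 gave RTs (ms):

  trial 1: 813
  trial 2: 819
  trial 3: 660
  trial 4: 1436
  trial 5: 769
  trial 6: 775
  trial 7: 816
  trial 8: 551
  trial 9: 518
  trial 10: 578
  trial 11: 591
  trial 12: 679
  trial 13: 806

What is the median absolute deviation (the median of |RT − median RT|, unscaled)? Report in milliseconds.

90 ms

Sorted: 518, 551, 578, 591, 660, 679, 769, 775, 806, 813, 816, 819, 1436 → median = 769
|x − 769|: 44, 50, 109, 667, 0, 6, 47, 218, 251, 191, 178, 90, 37
Sorted deviations: 0, 6, 37, 44, 47, 50, 90, 109, 178, 191, 218, 251, 667 → MAD = 90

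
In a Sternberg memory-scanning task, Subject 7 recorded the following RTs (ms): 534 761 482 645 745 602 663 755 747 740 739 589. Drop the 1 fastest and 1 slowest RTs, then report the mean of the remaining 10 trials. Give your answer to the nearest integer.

Sorted: 482, 534, 589, 602, 645, 663, 739, 740, 745, 747, 755, 761
Drop lowest 1 (482) and highest 1 (761)
Remaining (n=10): Σ = 6759, mean = 6759/10 = 675.900

676 ms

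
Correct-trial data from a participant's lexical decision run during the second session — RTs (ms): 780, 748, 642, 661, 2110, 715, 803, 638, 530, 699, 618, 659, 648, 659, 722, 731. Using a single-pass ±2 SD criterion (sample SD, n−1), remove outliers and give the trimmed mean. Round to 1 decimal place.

683.5 ms

n = 16, ΣRT = 12363, M = 772.688
Σ(x−M)² = 1974967.44; s = √(1974967.44/15) = 362.856
Cutoffs: 772.688 ± 2·362.856 → [47.0, 1498.4]
Outside: 2110 → excluded.
Retained (n=15): Σ = 10253, mean = 10253/15 = 683.533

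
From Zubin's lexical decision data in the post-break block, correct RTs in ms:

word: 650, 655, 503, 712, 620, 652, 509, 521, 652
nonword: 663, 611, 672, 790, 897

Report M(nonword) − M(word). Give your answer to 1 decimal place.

118.4 ms

M(word) = 5474/9 = 608.222
M(nonword) = 3633/5 = 726.600
Difference = 726.600 − 608.222 = 118.378 ms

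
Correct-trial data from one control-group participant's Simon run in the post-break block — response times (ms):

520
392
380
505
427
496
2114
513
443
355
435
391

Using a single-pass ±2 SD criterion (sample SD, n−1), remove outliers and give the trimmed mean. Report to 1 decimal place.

n = 12, ΣRT = 6971, M = 580.917
Σ(x−M)² = 2598808.92; s = √(2598808.92/11) = 486.061
Cutoffs: 580.917 ± 2·486.061 → [-391.2, 1553.0]
Outside: 2114 → excluded.
Retained (n=11): Σ = 4857, mean = 4857/11 = 441.545

441.5 ms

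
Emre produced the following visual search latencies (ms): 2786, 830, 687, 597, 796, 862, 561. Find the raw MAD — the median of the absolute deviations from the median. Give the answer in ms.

Sorted: 561, 597, 687, 796, 830, 862, 2786 → median = 796
|x − 796|: 1990, 34, 109, 199, 0, 66, 235
Sorted deviations: 0, 34, 66, 109, 199, 235, 1990 → MAD = 109

109 ms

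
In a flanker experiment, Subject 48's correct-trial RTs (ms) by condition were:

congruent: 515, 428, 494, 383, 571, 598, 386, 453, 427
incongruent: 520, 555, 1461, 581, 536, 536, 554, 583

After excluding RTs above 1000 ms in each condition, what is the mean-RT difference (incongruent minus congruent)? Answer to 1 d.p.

incongruent: exclude 1461
M(congruent) = 4255/9 = 472.778
M(incongruent) = 3865/7 = 552.143
Difference = 552.143 − 472.778 = 79.365 ms

79.4 ms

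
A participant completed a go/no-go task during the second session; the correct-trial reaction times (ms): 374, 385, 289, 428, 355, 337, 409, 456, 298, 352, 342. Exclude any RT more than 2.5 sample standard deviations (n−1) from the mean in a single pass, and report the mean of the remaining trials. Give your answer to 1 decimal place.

n = 11, ΣRT = 4025, M = 365.909
Σ(x−M)² = 26504.91; s = √(26504.91/10) = 51.483
Cutoffs: 365.909 ± 2.5·51.483 → [237.2, 494.6]
No RTs fall outside the cutoffs; all 11 retained. Mean = 4025/11 = 365.909

365.9 ms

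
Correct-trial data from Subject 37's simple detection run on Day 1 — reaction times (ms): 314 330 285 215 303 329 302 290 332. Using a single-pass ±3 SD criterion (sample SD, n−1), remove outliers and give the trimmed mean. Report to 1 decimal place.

300.0 ms

n = 9, ΣRT = 2700, M = 300.000
Σ(x−M)² = 10524.00; s = √(10524.00/8) = 36.270
Cutoffs: 300.000 ± 3·36.270 → [191.2, 408.8]
No RTs fall outside the cutoffs; all 9 retained. Mean = 2700/9 = 300.000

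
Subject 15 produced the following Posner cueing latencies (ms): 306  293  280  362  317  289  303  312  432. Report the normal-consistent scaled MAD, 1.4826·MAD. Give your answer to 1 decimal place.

Sorted: 280, 289, 293, 303, 306, 312, 317, 362, 432 → median = 306
|x − 306| sorted: 0, 3, 6, 11, 13, 17, 26, 56, 126 → MAD = 13
Robust SD ≈ 1.4826 × 13 = 19.274

19.3 ms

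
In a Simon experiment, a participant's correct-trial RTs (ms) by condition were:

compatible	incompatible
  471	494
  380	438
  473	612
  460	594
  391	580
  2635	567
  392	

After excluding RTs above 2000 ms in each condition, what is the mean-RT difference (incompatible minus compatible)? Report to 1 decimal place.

compatible: exclude 2635
M(compatible) = 2567/6 = 427.833
M(incompatible) = 3285/6 = 547.500
Difference = 547.500 − 427.833 = 119.667 ms

119.7 ms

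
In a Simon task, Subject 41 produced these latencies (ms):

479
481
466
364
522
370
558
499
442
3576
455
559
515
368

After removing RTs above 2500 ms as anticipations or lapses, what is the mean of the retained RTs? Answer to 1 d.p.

Excluded: 3576
Retained (n=13): Σ = 6078
Mean = 6078/13 = 467.5385

467.5 ms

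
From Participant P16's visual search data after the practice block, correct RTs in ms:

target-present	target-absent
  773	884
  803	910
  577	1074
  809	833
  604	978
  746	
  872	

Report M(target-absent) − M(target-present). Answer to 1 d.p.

195.2 ms

M(target-present) = 5184/7 = 740.571
M(target-absent) = 4679/5 = 935.800
Difference = 935.800 − 740.571 = 195.229 ms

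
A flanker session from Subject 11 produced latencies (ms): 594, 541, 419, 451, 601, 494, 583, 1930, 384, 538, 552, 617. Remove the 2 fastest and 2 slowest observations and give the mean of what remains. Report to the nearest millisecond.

Sorted: 384, 419, 451, 494, 538, 541, 552, 583, 594, 601, 617, 1930
Drop lowest 2 (384, 419) and highest 2 (617, 1930)
Remaining (n=8): Σ = 4354, mean = 4354/8 = 544.250

544 ms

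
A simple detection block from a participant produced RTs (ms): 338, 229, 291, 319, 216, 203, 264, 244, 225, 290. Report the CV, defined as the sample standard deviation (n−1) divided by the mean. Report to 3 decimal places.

n = 10, Σ = 2619, M = 261.9000
Σ(x−M)² = 19032.900; s = √(19032.900/9) = 45.9866
CV = 45.9866 / 261.9000 = 0.17559

0.176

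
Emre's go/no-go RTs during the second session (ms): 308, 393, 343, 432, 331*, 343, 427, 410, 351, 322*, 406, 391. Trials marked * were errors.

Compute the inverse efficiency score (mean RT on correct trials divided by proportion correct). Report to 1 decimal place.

Correct trials (n=10): 308, 393, 343, 432, 343, 427, 410, 351, 406, 391
Mean correct RT = 3804/10 = 380.4000 ms
Proportion correct = 10/12
IES = 380.4000 / (10/12) = 456.480 ms

456.5 ms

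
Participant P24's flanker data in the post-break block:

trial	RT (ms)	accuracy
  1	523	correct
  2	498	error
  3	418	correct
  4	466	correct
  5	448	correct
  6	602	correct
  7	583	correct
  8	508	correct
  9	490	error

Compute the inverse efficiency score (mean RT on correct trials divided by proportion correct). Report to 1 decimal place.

Correct trials (n=7): 523, 418, 466, 448, 602, 583, 508
Mean correct RT = 3548/7 = 506.8571 ms
Proportion correct = 7/9
IES = 506.8571 / (7/9) = 651.673 ms

651.7 ms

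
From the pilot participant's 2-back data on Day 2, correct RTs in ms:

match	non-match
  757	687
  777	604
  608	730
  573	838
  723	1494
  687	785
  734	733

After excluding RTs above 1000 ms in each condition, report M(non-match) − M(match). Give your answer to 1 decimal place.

non-match: exclude 1494
M(match) = 4859/7 = 694.143
M(non-match) = 4377/6 = 729.500
Difference = 729.500 − 694.143 = 35.357 ms

35.4 ms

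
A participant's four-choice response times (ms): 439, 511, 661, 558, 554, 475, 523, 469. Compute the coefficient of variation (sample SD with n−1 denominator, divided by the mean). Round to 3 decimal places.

0.132

n = 8, Σ = 4190, M = 523.7500
Σ(x−M)² = 33645.500; s = √(33645.500/7) = 69.3289
CV = 69.3289 / 523.7500 = 0.13237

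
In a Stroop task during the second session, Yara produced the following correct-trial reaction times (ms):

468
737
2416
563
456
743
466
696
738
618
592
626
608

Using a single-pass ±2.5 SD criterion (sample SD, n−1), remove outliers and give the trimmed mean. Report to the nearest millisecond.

n = 13, ΣRT = 9727, M = 748.231
Σ(x−M)² = 3138306.31; s = √(3138306.31/12) = 511.396
Cutoffs: 748.231 ± 2.5·511.396 → [-530.3, 2026.7]
Outside: 2416 → excluded.
Retained (n=12): Σ = 7311, mean = 7311/12 = 609.250

609 ms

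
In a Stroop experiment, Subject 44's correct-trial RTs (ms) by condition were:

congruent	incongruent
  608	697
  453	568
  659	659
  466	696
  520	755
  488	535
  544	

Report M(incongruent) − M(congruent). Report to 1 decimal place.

M(congruent) = 3738/7 = 534.000
M(incongruent) = 3910/6 = 651.667
Difference = 651.667 − 534.000 = 117.667 ms

117.7 ms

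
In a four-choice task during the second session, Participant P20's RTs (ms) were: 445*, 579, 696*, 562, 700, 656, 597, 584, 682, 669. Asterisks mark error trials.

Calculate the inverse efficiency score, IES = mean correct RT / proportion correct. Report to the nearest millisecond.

786 ms

Correct trials (n=8): 579, 562, 700, 656, 597, 584, 682, 669
Mean correct RT = 5029/8 = 628.6250 ms
Proportion correct = 8/10
IES = 628.6250 / (8/10) = 785.781 ms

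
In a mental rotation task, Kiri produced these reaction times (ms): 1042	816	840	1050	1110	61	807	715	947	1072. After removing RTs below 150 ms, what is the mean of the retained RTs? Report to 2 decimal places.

Excluded: 61
Retained (n=9): Σ = 8399
Mean = 8399/9 = 933.2222

933.22 ms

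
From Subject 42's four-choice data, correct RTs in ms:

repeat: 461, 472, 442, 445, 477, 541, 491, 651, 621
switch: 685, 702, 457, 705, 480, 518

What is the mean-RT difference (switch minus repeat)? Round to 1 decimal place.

M(repeat) = 4601/9 = 511.222
M(switch) = 3547/6 = 591.167
Difference = 591.167 − 511.222 = 79.944 ms

79.9 ms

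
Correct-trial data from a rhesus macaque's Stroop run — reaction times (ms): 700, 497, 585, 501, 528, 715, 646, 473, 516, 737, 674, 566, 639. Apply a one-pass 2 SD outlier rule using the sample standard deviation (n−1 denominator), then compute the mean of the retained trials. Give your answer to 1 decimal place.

n = 13, ΣRT = 7777, M = 598.231
Σ(x−M)² = 101226.31; s = √(101226.31/12) = 91.845
Cutoffs: 598.231 ± 2·91.845 → [414.5, 781.9]
No RTs fall outside the cutoffs; all 13 retained. Mean = 7777/13 = 598.231

598.2 ms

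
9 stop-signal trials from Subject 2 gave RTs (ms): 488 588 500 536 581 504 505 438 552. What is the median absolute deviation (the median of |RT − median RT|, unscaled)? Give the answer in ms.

31 ms

Sorted: 438, 488, 500, 504, 505, 536, 552, 581, 588 → median = 505
|x − 505|: 17, 83, 5, 31, 76, 1, 0, 67, 47
Sorted deviations: 0, 1, 5, 17, 31, 47, 67, 76, 83 → MAD = 31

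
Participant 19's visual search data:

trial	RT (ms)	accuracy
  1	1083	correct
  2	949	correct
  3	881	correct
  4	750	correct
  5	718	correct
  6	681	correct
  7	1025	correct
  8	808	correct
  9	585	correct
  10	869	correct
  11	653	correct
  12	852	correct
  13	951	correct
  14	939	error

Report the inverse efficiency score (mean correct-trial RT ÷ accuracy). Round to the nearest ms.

Correct trials (n=13): 1083, 949, 881, 750, 718, 681, 1025, 808, 585, 869, 653, 852, 951
Mean correct RT = 10805/13 = 831.1538 ms
Proportion correct = 13/14
IES = 831.1538 / (13/14) = 895.089 ms

895 ms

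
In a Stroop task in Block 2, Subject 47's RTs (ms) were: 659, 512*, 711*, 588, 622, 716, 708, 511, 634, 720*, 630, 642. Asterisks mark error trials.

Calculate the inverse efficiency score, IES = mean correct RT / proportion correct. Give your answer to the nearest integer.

846 ms

Correct trials (n=9): 659, 588, 622, 716, 708, 511, 634, 630, 642
Mean correct RT = 5710/9 = 634.4444 ms
Proportion correct = 9/12
IES = 634.4444 / (9/12) = 845.926 ms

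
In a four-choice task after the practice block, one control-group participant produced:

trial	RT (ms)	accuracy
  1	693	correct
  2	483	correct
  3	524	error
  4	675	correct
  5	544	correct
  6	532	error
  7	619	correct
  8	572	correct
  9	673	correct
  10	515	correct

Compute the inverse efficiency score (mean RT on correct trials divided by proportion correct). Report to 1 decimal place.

745.9 ms

Correct trials (n=8): 693, 483, 675, 544, 619, 572, 673, 515
Mean correct RT = 4774/8 = 596.7500 ms
Proportion correct = 8/10
IES = 596.7500 / (8/10) = 745.938 ms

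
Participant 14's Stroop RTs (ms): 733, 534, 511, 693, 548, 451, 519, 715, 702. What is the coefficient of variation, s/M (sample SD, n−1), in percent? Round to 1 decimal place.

n = 9, Σ = 5406, M = 600.6667
Σ(x−M)² = 93706.000; s = √(93706.000/8) = 108.2278
CV = 108.2278 / 600.6667 = 0.18018 = 18.018%

18.0%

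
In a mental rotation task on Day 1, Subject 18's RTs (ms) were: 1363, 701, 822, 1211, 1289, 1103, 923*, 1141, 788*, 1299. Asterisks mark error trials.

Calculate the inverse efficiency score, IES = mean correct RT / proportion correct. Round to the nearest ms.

1395 ms

Correct trials (n=8): 1363, 701, 822, 1211, 1289, 1103, 1141, 1299
Mean correct RT = 8929/8 = 1116.1250 ms
Proportion correct = 8/10
IES = 1116.1250 / (8/10) = 1395.156 ms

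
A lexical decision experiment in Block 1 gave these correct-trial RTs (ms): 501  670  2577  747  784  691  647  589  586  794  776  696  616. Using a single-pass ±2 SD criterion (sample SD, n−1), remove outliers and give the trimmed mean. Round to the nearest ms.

675 ms

n = 13, ΣRT = 10674, M = 821.077
Σ(x−M)² = 3432210.92; s = √(3432210.92/12) = 534.806
Cutoffs: 821.077 ± 2·534.806 → [-248.5, 1890.7]
Outside: 2577 → excluded.
Retained (n=12): Σ = 8097, mean = 8097/12 = 674.750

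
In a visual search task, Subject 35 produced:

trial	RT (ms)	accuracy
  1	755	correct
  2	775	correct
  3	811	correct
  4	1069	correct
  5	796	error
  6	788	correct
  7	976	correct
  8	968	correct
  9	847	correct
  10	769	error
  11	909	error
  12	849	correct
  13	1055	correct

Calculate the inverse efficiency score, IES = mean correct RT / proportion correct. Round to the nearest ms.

Correct trials (n=10): 755, 775, 811, 1069, 788, 976, 968, 847, 849, 1055
Mean correct RT = 8893/10 = 889.3000 ms
Proportion correct = 10/13
IES = 889.3000 / (10/13) = 1156.090 ms

1156 ms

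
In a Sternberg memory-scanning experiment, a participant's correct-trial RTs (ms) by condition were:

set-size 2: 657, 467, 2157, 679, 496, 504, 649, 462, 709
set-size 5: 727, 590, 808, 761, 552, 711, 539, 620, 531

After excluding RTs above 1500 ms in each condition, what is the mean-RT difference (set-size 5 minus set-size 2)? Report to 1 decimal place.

set-size 2: exclude 2157
M(set-size 2) = 4623/8 = 577.875
M(set-size 5) = 5839/9 = 648.778
Difference = 648.778 − 577.875 = 70.903 ms

70.9 ms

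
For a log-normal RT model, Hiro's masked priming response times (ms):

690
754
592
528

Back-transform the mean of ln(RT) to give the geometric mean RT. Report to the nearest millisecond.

635 ms

ln(RT): 6.5367, 6.6254, 6.3835, 6.2691
Mean ln(RT) = 25.8147/4 = 6.45367
Geometric mean = exp(6.45367) = 635.03 ms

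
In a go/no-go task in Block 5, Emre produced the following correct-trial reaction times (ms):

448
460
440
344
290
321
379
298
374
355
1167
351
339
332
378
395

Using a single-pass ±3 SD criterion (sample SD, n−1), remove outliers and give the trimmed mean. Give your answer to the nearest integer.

367 ms

n = 16, ΣRT = 6671, M = 416.938
Σ(x−M)² = 637480.94; s = √(637480.94/15) = 206.152
Cutoffs: 416.938 ± 3·206.152 → [-201.5, 1035.4]
Outside: 1167 → excluded.
Retained (n=15): Σ = 5504, mean = 5504/15 = 366.933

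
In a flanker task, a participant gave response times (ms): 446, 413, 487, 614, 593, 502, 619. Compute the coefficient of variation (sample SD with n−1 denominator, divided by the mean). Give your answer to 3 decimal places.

n = 7, Σ = 3674, M = 524.8571
Σ(x−M)² = 42138.857; s = √(42138.857/6) = 83.8042
CV = 83.8042 / 524.8571 = 0.15967

0.160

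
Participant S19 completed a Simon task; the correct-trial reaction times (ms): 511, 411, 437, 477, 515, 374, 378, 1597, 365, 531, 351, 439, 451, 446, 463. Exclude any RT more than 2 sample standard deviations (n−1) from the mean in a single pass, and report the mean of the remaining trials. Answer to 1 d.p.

439.2 ms

n = 15, ΣRT = 7746, M = 516.400
Σ(x−M)² = 1294693.60; s = √(1294693.60/14) = 304.102
Cutoffs: 516.400 ± 2·304.102 → [-91.8, 1124.6]
Outside: 1597 → excluded.
Retained (n=14): Σ = 6149, mean = 6149/14 = 439.214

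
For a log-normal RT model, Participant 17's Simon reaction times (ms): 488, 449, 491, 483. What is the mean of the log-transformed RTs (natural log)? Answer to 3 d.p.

6.168

ln(RT): 6.1903, 6.1070, 6.1964, 6.1800
Σ ln(RT) = 24.6738
Mean = 24.6738/4 = 6.16845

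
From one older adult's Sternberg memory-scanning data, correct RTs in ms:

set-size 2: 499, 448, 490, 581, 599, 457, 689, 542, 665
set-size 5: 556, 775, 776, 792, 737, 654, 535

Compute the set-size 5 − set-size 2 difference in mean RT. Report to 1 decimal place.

137.1 ms

M(set-size 2) = 4970/9 = 552.222
M(set-size 5) = 4825/7 = 689.286
Difference = 689.286 − 552.222 = 137.063 ms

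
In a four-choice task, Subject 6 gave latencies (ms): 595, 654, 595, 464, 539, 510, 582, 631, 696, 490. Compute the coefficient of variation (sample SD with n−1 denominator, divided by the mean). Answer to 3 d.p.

n = 10, Σ = 5756, M = 575.6000
Σ(x−M)² = 49930.400; s = √(49930.400/9) = 74.4837
CV = 74.4837 / 575.6000 = 0.12940

0.129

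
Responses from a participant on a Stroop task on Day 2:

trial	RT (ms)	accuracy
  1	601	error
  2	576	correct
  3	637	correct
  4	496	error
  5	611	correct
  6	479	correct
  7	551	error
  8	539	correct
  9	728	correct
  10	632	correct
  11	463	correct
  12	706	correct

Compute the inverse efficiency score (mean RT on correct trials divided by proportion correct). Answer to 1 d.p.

Correct trials (n=9): 576, 637, 611, 479, 539, 728, 632, 463, 706
Mean correct RT = 5371/9 = 596.7778 ms
Proportion correct = 9/12
IES = 596.7778 / (9/12) = 795.704 ms

795.7 ms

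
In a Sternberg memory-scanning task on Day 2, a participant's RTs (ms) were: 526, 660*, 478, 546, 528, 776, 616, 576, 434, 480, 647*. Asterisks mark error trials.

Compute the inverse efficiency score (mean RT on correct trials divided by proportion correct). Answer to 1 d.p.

673.6 ms

Correct trials (n=9): 526, 478, 546, 528, 776, 616, 576, 434, 480
Mean correct RT = 4960/9 = 551.1111 ms
Proportion correct = 9/11
IES = 551.1111 / (9/11) = 673.580 ms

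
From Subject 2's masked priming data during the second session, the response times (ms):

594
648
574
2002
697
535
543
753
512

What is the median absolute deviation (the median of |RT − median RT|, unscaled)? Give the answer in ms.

Sorted: 512, 535, 543, 574, 594, 648, 697, 753, 2002 → median = 594
|x − 594|: 0, 54, 20, 1408, 103, 59, 51, 159, 82
Sorted deviations: 0, 20, 51, 54, 59, 82, 103, 159, 1408 → MAD = 59

59 ms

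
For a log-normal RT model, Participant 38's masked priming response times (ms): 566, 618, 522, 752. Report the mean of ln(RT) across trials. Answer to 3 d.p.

6.411

ln(RT): 6.3386, 6.4265, 6.2577, 6.6227
Σ ln(RT) = 25.6455
Mean = 25.6455/4 = 6.41137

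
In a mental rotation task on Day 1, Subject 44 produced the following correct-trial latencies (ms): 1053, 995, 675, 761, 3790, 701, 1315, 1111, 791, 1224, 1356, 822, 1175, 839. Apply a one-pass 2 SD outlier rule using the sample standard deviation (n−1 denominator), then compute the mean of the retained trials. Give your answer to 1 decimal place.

986.0 ms

n = 14, ΣRT = 16608, M = 1186.286
Σ(x−M)² = 7973616.86; s = √(7973616.86/13) = 783.170
Cutoffs: 1186.286 ± 2·783.170 → [-380.1, 2752.6]
Outside: 3790 → excluded.
Retained (n=13): Σ = 12818, mean = 12818/13 = 986.000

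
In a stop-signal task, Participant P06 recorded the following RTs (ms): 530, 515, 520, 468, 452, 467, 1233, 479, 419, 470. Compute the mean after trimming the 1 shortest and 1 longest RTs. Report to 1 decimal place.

Sorted: 419, 452, 467, 468, 470, 479, 515, 520, 530, 1233
Drop lowest 1 (419) and highest 1 (1233)
Remaining (n=8): Σ = 3901, mean = 3901/8 = 487.625

487.6 ms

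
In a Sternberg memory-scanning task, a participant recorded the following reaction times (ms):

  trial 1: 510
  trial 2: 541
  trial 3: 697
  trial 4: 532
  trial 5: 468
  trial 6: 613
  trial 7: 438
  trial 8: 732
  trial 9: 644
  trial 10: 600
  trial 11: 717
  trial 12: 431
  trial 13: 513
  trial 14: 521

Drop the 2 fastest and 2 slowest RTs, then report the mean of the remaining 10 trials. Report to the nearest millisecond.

564 ms

Sorted: 431, 438, 468, 510, 513, 521, 532, 541, 600, 613, 644, 697, 717, 732
Drop lowest 2 (431, 438) and highest 2 (717, 732)
Remaining (n=10): Σ = 5639, mean = 5639/10 = 563.900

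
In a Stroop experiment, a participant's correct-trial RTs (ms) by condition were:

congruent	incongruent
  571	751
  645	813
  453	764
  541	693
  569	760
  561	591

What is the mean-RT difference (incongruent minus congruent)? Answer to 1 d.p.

M(congruent) = 3340/6 = 556.667
M(incongruent) = 4372/6 = 728.667
Difference = 728.667 − 556.667 = 172.000 ms

172.0 ms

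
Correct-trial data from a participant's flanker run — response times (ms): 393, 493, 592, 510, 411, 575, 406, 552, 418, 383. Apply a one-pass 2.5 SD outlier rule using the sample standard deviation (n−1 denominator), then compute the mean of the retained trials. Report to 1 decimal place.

473.3 ms

n = 10, ΣRT = 4733, M = 473.300
Σ(x−M)² = 58432.10; s = √(58432.10/9) = 80.576
Cutoffs: 473.300 ± 2.5·80.576 → [271.9, 674.7]
No RTs fall outside the cutoffs; all 10 retained. Mean = 4733/10 = 473.300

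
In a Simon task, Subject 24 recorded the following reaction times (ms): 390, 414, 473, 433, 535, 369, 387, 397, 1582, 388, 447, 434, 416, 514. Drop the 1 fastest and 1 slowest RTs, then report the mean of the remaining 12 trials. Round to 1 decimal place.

435.7 ms

Sorted: 369, 387, 388, 390, 397, 414, 416, 433, 434, 447, 473, 514, 535, 1582
Drop lowest 1 (369) and highest 1 (1582)
Remaining (n=12): Σ = 5228, mean = 5228/12 = 435.667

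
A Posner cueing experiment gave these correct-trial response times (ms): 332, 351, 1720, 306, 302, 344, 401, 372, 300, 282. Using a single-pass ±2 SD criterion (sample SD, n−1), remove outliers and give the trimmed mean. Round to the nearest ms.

n = 10, ΣRT = 4710, M = 471.000
Σ(x−M)² = 1745300.00; s = √(1745300.00/9) = 440.366
Cutoffs: 471.000 ± 2·440.366 → [-409.7, 1351.7]
Outside: 1720 → excluded.
Retained (n=9): Σ = 2990, mean = 2990/9 = 332.222

332 ms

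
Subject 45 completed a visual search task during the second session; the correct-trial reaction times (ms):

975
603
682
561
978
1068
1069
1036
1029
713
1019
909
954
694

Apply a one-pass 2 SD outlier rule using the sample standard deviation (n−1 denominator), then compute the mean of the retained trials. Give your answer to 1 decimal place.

877.9 ms

n = 14, ΣRT = 12290, M = 877.857
Σ(x−M)² = 441983.71; s = √(441983.71/13) = 184.387
Cutoffs: 877.857 ± 2·184.387 → [509.1, 1246.6]
No RTs fall outside the cutoffs; all 14 retained. Mean = 12290/14 = 877.857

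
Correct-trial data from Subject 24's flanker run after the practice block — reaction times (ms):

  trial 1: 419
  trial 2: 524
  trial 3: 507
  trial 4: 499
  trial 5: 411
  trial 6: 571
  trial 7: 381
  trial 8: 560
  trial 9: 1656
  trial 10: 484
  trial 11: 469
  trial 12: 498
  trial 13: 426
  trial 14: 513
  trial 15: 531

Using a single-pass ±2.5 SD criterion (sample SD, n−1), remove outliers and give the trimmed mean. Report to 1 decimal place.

n = 15, ΣRT = 8449, M = 563.267
Σ(x−M)² = 1322032.93; s = √(1322032.93/14) = 307.296
Cutoffs: 563.267 ± 2.5·307.296 → [-205.0, 1331.5]
Outside: 1656 → excluded.
Retained (n=14): Σ = 6793, mean = 6793/14 = 485.214

485.2 ms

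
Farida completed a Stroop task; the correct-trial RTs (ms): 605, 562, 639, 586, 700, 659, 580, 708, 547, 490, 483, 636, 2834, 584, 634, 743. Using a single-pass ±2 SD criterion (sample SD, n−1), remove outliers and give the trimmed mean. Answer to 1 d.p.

n = 16, ΣRT = 11990, M = 749.375
Σ(x−M)² = 4714235.75; s = √(4714235.75/15) = 560.609
Cutoffs: 749.375 ± 2·560.609 → [-371.8, 1870.6]
Outside: 2834 → excluded.
Retained (n=15): Σ = 9156, mean = 9156/15 = 610.400

610.4 ms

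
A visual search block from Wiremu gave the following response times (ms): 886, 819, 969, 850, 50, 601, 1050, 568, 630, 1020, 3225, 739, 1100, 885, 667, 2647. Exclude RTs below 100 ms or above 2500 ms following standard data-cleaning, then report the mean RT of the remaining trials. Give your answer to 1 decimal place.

829.5 ms

Excluded: 50, 2647, 3225
Retained (n=13): Σ = 10784
Mean = 10784/13 = 829.5385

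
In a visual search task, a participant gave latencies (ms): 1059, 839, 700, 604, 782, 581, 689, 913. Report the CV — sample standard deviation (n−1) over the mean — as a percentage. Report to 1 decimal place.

n = 8, Σ = 6167, M = 770.8750
Σ(x−M)² = 183606.875; s = √(183606.875/7) = 161.9554
CV = 161.9554 / 770.8750 = 0.21009 = 21.009%

21.0%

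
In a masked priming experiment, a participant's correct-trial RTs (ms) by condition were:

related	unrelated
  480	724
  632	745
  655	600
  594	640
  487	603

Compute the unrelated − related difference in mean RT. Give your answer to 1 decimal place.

92.8 ms

M(related) = 2848/5 = 569.600
M(unrelated) = 3312/5 = 662.400
Difference = 662.400 − 569.600 = 92.800 ms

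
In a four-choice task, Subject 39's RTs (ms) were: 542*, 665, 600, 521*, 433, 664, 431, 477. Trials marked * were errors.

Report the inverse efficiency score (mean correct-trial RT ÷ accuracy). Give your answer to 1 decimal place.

726.7 ms

Correct trials (n=6): 665, 600, 433, 664, 431, 477
Mean correct RT = 3270/6 = 545.0000 ms
Proportion correct = 6/8
IES = 545.0000 / (6/8) = 726.667 ms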